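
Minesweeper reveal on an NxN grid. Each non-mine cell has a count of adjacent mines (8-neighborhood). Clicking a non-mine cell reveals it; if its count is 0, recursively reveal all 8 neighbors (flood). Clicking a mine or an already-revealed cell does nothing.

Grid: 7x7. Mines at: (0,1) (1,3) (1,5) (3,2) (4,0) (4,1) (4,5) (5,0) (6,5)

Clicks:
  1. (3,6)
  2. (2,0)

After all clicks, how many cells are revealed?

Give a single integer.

Click 1 (3,6) count=1: revealed 1 new [(3,6)] -> total=1
Click 2 (2,0) count=0: revealed 6 new [(1,0) (1,1) (2,0) (2,1) (3,0) (3,1)] -> total=7

Answer: 7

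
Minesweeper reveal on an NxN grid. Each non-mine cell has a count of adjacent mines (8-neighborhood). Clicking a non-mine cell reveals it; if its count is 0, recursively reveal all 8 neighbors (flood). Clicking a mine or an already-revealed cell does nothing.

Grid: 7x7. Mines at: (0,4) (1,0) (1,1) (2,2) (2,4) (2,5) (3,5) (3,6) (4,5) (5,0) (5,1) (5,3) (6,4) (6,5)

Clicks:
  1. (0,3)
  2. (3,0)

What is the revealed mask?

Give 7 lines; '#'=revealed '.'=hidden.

Answer: ...#...
.......
##.....
##.....
##.....
.......
.......

Derivation:
Click 1 (0,3) count=1: revealed 1 new [(0,3)] -> total=1
Click 2 (3,0) count=0: revealed 6 new [(2,0) (2,1) (3,0) (3,1) (4,0) (4,1)] -> total=7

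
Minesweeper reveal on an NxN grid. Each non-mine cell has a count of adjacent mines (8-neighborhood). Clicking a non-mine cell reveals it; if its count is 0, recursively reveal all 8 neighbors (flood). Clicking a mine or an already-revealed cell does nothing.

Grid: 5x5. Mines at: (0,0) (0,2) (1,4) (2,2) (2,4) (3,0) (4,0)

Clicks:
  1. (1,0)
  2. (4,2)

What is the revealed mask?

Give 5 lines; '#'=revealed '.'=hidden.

Click 1 (1,0) count=1: revealed 1 new [(1,0)] -> total=1
Click 2 (4,2) count=0: revealed 8 new [(3,1) (3,2) (3,3) (3,4) (4,1) (4,2) (4,3) (4,4)] -> total=9

Answer: .....
#....
.....
.####
.####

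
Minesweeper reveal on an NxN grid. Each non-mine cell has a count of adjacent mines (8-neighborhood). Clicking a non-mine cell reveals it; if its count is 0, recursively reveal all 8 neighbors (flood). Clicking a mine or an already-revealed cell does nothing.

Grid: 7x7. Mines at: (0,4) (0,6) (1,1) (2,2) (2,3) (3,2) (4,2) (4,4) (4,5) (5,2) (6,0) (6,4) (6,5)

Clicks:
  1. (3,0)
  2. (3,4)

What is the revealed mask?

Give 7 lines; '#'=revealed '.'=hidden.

Answer: .......
.......
##.....
##..#..
##.....
##.....
.......

Derivation:
Click 1 (3,0) count=0: revealed 8 new [(2,0) (2,1) (3,0) (3,1) (4,0) (4,1) (5,0) (5,1)] -> total=8
Click 2 (3,4) count=3: revealed 1 new [(3,4)] -> total=9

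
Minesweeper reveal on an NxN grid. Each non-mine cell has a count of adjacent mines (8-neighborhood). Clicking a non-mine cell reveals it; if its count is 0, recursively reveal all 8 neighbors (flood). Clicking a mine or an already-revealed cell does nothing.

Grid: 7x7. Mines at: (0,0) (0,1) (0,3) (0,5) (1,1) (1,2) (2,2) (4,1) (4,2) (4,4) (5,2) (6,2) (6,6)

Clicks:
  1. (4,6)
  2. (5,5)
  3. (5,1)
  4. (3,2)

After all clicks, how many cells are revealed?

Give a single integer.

Answer: 18

Derivation:
Click 1 (4,6) count=0: revealed 16 new [(1,3) (1,4) (1,5) (1,6) (2,3) (2,4) (2,5) (2,6) (3,3) (3,4) (3,5) (3,6) (4,5) (4,6) (5,5) (5,6)] -> total=16
Click 2 (5,5) count=2: revealed 0 new [(none)] -> total=16
Click 3 (5,1) count=4: revealed 1 new [(5,1)] -> total=17
Click 4 (3,2) count=3: revealed 1 new [(3,2)] -> total=18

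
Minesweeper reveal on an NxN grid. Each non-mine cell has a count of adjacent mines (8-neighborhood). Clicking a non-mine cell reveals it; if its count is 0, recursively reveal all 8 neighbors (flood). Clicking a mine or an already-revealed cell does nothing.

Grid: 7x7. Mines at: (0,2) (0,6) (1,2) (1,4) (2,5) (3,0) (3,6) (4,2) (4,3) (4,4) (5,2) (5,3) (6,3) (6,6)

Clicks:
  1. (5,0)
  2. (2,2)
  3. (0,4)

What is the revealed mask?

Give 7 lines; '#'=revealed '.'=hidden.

Answer: ....#..
.......
..#....
.......
##.....
##.....
##.....

Derivation:
Click 1 (5,0) count=0: revealed 6 new [(4,0) (4,1) (5,0) (5,1) (6,0) (6,1)] -> total=6
Click 2 (2,2) count=1: revealed 1 new [(2,2)] -> total=7
Click 3 (0,4) count=1: revealed 1 new [(0,4)] -> total=8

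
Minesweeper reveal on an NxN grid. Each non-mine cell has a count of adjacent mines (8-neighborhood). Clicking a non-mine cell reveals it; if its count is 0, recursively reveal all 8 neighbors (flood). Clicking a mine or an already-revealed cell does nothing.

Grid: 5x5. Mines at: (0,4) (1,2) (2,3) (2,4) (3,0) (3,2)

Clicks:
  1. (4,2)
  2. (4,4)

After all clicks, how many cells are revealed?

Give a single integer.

Click 1 (4,2) count=1: revealed 1 new [(4,2)] -> total=1
Click 2 (4,4) count=0: revealed 4 new [(3,3) (3,4) (4,3) (4,4)] -> total=5

Answer: 5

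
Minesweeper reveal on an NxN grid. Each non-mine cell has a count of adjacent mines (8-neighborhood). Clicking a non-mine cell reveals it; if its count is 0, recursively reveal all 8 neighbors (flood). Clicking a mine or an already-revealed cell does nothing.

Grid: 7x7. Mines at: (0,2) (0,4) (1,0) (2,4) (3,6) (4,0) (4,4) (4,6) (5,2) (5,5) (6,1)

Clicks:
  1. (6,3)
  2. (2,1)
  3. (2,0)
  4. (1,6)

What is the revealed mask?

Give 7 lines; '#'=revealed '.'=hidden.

Click 1 (6,3) count=1: revealed 1 new [(6,3)] -> total=1
Click 2 (2,1) count=1: revealed 1 new [(2,1)] -> total=2
Click 3 (2,0) count=1: revealed 1 new [(2,0)] -> total=3
Click 4 (1,6) count=0: revealed 6 new [(0,5) (0,6) (1,5) (1,6) (2,5) (2,6)] -> total=9

Answer: .....##
.....##
##...##
.......
.......
.......
...#...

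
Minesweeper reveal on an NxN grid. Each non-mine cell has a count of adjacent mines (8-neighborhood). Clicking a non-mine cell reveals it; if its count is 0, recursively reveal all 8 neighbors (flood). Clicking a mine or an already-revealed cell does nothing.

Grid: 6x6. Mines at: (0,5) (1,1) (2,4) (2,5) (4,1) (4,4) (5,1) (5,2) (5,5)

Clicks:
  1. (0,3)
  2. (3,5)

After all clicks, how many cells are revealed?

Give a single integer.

Click 1 (0,3) count=0: revealed 6 new [(0,2) (0,3) (0,4) (1,2) (1,3) (1,4)] -> total=6
Click 2 (3,5) count=3: revealed 1 new [(3,5)] -> total=7

Answer: 7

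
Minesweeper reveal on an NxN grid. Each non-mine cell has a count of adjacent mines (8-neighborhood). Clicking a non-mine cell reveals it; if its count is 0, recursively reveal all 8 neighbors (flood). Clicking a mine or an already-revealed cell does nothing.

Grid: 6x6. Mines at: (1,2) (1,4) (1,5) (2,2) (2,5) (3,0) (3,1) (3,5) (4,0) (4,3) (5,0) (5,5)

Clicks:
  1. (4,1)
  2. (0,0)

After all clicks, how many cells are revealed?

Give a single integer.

Click 1 (4,1) count=4: revealed 1 new [(4,1)] -> total=1
Click 2 (0,0) count=0: revealed 6 new [(0,0) (0,1) (1,0) (1,1) (2,0) (2,1)] -> total=7

Answer: 7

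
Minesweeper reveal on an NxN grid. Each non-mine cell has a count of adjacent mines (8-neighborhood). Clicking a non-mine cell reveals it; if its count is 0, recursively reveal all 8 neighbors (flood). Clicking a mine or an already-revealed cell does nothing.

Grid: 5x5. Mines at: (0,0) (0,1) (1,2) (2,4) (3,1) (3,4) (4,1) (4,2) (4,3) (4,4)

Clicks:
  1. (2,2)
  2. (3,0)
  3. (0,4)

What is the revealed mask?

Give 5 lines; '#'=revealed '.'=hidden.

Answer: ...##
...##
..#..
#....
.....

Derivation:
Click 1 (2,2) count=2: revealed 1 new [(2,2)] -> total=1
Click 2 (3,0) count=2: revealed 1 new [(3,0)] -> total=2
Click 3 (0,4) count=0: revealed 4 new [(0,3) (0,4) (1,3) (1,4)] -> total=6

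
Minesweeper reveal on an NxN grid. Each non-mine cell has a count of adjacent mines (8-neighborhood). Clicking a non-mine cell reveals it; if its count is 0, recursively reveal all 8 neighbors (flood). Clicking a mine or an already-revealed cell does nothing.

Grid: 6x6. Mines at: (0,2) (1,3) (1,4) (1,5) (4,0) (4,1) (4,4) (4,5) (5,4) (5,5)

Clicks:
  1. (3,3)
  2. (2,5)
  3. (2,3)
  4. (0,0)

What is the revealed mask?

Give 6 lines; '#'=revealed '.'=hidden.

Answer: ##....
###...
####.#
####..
......
......

Derivation:
Click 1 (3,3) count=1: revealed 1 new [(3,3)] -> total=1
Click 2 (2,5) count=2: revealed 1 new [(2,5)] -> total=2
Click 3 (2,3) count=2: revealed 1 new [(2,3)] -> total=3
Click 4 (0,0) count=0: revealed 11 new [(0,0) (0,1) (1,0) (1,1) (1,2) (2,0) (2,1) (2,2) (3,0) (3,1) (3,2)] -> total=14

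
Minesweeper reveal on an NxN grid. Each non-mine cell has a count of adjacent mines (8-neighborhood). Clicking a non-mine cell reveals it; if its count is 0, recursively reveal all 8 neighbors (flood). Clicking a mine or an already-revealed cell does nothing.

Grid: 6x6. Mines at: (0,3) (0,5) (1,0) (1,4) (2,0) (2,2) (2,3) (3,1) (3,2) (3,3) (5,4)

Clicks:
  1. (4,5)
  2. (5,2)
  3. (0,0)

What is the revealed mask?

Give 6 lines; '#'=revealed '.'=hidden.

Answer: #.....
......
......
......
####.#
####..

Derivation:
Click 1 (4,5) count=1: revealed 1 new [(4,5)] -> total=1
Click 2 (5,2) count=0: revealed 8 new [(4,0) (4,1) (4,2) (4,3) (5,0) (5,1) (5,2) (5,3)] -> total=9
Click 3 (0,0) count=1: revealed 1 new [(0,0)] -> total=10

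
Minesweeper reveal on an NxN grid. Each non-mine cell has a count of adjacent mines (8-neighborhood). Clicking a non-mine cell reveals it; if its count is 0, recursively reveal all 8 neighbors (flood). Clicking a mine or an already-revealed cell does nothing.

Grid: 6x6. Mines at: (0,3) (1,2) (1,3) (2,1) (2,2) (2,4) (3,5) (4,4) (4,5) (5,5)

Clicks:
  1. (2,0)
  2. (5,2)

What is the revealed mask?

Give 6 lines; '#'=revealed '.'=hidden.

Answer: ......
......
#.....
####..
####..
####..

Derivation:
Click 1 (2,0) count=1: revealed 1 new [(2,0)] -> total=1
Click 2 (5,2) count=0: revealed 12 new [(3,0) (3,1) (3,2) (3,3) (4,0) (4,1) (4,2) (4,3) (5,0) (5,1) (5,2) (5,3)] -> total=13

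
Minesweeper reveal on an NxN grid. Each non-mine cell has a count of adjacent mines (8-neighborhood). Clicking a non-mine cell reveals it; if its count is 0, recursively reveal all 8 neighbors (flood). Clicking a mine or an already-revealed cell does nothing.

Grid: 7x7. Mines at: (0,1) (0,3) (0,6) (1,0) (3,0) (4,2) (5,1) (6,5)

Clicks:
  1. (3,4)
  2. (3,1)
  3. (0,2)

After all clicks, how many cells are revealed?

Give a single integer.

Click 1 (3,4) count=0: revealed 26 new [(1,1) (1,2) (1,3) (1,4) (1,5) (1,6) (2,1) (2,2) (2,3) (2,4) (2,5) (2,6) (3,1) (3,2) (3,3) (3,4) (3,5) (3,6) (4,3) (4,4) (4,5) (4,6) (5,3) (5,4) (5,5) (5,6)] -> total=26
Click 2 (3,1) count=2: revealed 0 new [(none)] -> total=26
Click 3 (0,2) count=2: revealed 1 new [(0,2)] -> total=27

Answer: 27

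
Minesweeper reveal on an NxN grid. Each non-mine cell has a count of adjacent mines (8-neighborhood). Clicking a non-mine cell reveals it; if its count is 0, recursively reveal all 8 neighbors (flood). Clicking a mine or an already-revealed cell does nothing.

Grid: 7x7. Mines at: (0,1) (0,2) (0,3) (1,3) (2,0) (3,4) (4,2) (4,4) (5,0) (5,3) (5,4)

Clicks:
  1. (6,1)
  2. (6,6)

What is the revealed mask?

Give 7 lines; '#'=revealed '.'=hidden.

Answer: ....###
....###
....###
.....##
.....##
.....##
.#...##

Derivation:
Click 1 (6,1) count=1: revealed 1 new [(6,1)] -> total=1
Click 2 (6,6) count=0: revealed 17 new [(0,4) (0,5) (0,6) (1,4) (1,5) (1,6) (2,4) (2,5) (2,6) (3,5) (3,6) (4,5) (4,6) (5,5) (5,6) (6,5) (6,6)] -> total=18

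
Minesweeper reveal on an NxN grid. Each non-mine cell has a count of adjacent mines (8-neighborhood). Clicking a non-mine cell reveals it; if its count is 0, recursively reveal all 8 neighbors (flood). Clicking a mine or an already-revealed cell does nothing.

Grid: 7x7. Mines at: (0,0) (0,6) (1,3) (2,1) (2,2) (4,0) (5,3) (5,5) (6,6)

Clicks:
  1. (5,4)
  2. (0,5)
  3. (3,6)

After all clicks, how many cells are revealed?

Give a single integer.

Click 1 (5,4) count=2: revealed 1 new [(5,4)] -> total=1
Click 2 (0,5) count=1: revealed 1 new [(0,5)] -> total=2
Click 3 (3,6) count=0: revealed 15 new [(1,4) (1,5) (1,6) (2,3) (2,4) (2,5) (2,6) (3,3) (3,4) (3,5) (3,6) (4,3) (4,4) (4,5) (4,6)] -> total=17

Answer: 17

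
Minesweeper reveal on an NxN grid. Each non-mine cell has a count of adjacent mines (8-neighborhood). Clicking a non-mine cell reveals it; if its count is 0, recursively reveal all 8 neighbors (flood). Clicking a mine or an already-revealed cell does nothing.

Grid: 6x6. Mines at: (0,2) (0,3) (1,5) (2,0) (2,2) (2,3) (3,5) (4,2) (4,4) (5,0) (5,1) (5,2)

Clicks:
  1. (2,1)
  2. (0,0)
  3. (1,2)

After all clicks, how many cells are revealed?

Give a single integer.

Answer: 6

Derivation:
Click 1 (2,1) count=2: revealed 1 new [(2,1)] -> total=1
Click 2 (0,0) count=0: revealed 4 new [(0,0) (0,1) (1,0) (1,1)] -> total=5
Click 3 (1,2) count=4: revealed 1 new [(1,2)] -> total=6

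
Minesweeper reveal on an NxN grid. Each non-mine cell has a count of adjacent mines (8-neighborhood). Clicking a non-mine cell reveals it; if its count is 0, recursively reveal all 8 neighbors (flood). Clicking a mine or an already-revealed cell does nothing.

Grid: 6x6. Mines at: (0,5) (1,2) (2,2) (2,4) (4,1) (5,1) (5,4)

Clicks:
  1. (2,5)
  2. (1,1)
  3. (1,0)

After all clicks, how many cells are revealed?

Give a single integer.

Answer: 9

Derivation:
Click 1 (2,5) count=1: revealed 1 new [(2,5)] -> total=1
Click 2 (1,1) count=2: revealed 1 new [(1,1)] -> total=2
Click 3 (1,0) count=0: revealed 7 new [(0,0) (0,1) (1,0) (2,0) (2,1) (3,0) (3,1)] -> total=9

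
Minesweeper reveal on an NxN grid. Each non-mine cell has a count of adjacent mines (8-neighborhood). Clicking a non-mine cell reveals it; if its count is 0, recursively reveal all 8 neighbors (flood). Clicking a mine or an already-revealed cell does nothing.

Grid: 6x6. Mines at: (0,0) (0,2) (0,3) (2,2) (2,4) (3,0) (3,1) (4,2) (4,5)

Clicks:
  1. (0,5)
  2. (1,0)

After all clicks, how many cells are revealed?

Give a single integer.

Click 1 (0,5) count=0: revealed 4 new [(0,4) (0,5) (1,4) (1,5)] -> total=4
Click 2 (1,0) count=1: revealed 1 new [(1,0)] -> total=5

Answer: 5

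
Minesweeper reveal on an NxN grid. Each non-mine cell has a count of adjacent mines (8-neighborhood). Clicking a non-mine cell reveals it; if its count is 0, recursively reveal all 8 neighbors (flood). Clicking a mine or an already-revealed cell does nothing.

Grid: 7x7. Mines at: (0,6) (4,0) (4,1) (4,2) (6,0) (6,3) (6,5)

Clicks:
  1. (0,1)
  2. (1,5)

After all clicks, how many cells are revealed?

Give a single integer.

Click 1 (0,1) count=0: revealed 35 new [(0,0) (0,1) (0,2) (0,3) (0,4) (0,5) (1,0) (1,1) (1,2) (1,3) (1,4) (1,5) (1,6) (2,0) (2,1) (2,2) (2,3) (2,4) (2,5) (2,6) (3,0) (3,1) (3,2) (3,3) (3,4) (3,5) (3,6) (4,3) (4,4) (4,5) (4,6) (5,3) (5,4) (5,5) (5,6)] -> total=35
Click 2 (1,5) count=1: revealed 0 new [(none)] -> total=35

Answer: 35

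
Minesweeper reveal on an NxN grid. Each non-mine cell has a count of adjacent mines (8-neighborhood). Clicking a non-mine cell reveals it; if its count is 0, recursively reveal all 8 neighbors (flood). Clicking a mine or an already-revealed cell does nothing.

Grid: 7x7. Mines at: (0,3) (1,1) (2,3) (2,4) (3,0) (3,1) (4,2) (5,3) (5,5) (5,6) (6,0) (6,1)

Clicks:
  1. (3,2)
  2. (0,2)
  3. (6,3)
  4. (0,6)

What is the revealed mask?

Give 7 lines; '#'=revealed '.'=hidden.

Click 1 (3,2) count=3: revealed 1 new [(3,2)] -> total=1
Click 2 (0,2) count=2: revealed 1 new [(0,2)] -> total=2
Click 3 (6,3) count=1: revealed 1 new [(6,3)] -> total=3
Click 4 (0,6) count=0: revealed 12 new [(0,4) (0,5) (0,6) (1,4) (1,5) (1,6) (2,5) (2,6) (3,5) (3,6) (4,5) (4,6)] -> total=15

Answer: ..#.###
....###
.....##
..#..##
.....##
.......
...#...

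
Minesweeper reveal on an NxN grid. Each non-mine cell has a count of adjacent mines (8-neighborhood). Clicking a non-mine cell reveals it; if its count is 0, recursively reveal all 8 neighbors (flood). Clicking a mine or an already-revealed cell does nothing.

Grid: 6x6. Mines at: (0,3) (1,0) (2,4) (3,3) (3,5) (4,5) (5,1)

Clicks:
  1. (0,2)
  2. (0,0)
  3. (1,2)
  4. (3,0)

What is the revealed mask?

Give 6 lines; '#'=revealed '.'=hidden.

Answer: #.#...
..#...
###...
###...
###...
......

Derivation:
Click 1 (0,2) count=1: revealed 1 new [(0,2)] -> total=1
Click 2 (0,0) count=1: revealed 1 new [(0,0)] -> total=2
Click 3 (1,2) count=1: revealed 1 new [(1,2)] -> total=3
Click 4 (3,0) count=0: revealed 9 new [(2,0) (2,1) (2,2) (3,0) (3,1) (3,2) (4,0) (4,1) (4,2)] -> total=12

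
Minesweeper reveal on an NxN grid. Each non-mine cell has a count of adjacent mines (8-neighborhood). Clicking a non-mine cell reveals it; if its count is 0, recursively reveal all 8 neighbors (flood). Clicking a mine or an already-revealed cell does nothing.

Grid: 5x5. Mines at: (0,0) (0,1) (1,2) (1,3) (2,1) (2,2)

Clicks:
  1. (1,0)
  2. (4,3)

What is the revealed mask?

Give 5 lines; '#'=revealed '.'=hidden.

Answer: .....
#....
...##
#####
#####

Derivation:
Click 1 (1,0) count=3: revealed 1 new [(1,0)] -> total=1
Click 2 (4,3) count=0: revealed 12 new [(2,3) (2,4) (3,0) (3,1) (3,2) (3,3) (3,4) (4,0) (4,1) (4,2) (4,3) (4,4)] -> total=13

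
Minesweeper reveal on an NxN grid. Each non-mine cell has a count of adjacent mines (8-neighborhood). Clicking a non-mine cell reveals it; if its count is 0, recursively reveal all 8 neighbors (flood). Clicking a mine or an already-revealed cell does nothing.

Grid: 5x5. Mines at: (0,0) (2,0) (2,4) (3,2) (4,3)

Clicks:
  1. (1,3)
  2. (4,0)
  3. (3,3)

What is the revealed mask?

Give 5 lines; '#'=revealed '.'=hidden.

Click 1 (1,3) count=1: revealed 1 new [(1,3)] -> total=1
Click 2 (4,0) count=0: revealed 4 new [(3,0) (3,1) (4,0) (4,1)] -> total=5
Click 3 (3,3) count=3: revealed 1 new [(3,3)] -> total=6

Answer: .....
...#.
.....
##.#.
##...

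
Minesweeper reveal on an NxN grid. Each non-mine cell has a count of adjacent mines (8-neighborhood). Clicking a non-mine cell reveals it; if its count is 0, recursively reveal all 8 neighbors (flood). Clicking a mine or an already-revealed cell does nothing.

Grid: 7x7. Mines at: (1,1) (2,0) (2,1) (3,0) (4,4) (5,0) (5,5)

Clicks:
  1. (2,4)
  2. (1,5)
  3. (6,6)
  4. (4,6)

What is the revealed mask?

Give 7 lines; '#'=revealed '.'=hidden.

Answer: ..#####
..#####
..#####
..#####
.....##
.......
......#

Derivation:
Click 1 (2,4) count=0: revealed 22 new [(0,2) (0,3) (0,4) (0,5) (0,6) (1,2) (1,3) (1,4) (1,5) (1,6) (2,2) (2,3) (2,4) (2,5) (2,6) (3,2) (3,3) (3,4) (3,5) (3,6) (4,5) (4,6)] -> total=22
Click 2 (1,5) count=0: revealed 0 new [(none)] -> total=22
Click 3 (6,6) count=1: revealed 1 new [(6,6)] -> total=23
Click 4 (4,6) count=1: revealed 0 new [(none)] -> total=23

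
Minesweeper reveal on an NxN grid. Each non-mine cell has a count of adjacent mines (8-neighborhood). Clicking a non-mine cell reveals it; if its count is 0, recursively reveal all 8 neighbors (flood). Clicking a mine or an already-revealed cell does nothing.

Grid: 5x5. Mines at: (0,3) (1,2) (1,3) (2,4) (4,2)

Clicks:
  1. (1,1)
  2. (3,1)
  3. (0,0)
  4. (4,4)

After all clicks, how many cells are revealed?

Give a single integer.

Click 1 (1,1) count=1: revealed 1 new [(1,1)] -> total=1
Click 2 (3,1) count=1: revealed 1 new [(3,1)] -> total=2
Click 3 (0,0) count=0: revealed 8 new [(0,0) (0,1) (1,0) (2,0) (2,1) (3,0) (4,0) (4,1)] -> total=10
Click 4 (4,4) count=0: revealed 4 new [(3,3) (3,4) (4,3) (4,4)] -> total=14

Answer: 14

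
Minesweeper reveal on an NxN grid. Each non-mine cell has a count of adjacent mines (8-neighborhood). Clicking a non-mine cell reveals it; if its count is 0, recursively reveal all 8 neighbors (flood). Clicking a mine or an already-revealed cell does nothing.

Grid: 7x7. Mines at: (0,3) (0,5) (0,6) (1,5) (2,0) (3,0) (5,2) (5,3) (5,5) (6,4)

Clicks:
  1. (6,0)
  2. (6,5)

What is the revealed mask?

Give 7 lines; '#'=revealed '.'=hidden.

Click 1 (6,0) count=0: revealed 6 new [(4,0) (4,1) (5,0) (5,1) (6,0) (6,1)] -> total=6
Click 2 (6,5) count=2: revealed 1 new [(6,5)] -> total=7

Answer: .......
.......
.......
.......
##.....
##.....
##...#.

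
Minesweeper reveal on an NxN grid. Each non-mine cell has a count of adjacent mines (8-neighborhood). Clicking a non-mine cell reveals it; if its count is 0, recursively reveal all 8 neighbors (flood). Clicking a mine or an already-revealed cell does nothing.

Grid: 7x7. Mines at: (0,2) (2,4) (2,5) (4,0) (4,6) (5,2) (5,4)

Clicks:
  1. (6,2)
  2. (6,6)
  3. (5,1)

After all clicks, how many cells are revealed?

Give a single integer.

Answer: 6

Derivation:
Click 1 (6,2) count=1: revealed 1 new [(6,2)] -> total=1
Click 2 (6,6) count=0: revealed 4 new [(5,5) (5,6) (6,5) (6,6)] -> total=5
Click 3 (5,1) count=2: revealed 1 new [(5,1)] -> total=6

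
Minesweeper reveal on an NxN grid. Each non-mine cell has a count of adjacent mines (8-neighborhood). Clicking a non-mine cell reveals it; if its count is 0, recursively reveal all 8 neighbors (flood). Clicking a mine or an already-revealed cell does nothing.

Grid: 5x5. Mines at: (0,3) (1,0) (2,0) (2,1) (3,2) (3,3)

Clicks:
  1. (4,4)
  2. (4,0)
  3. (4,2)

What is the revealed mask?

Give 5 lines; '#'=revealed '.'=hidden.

Answer: .....
.....
.....
##...
###.#

Derivation:
Click 1 (4,4) count=1: revealed 1 new [(4,4)] -> total=1
Click 2 (4,0) count=0: revealed 4 new [(3,0) (3,1) (4,0) (4,1)] -> total=5
Click 3 (4,2) count=2: revealed 1 new [(4,2)] -> total=6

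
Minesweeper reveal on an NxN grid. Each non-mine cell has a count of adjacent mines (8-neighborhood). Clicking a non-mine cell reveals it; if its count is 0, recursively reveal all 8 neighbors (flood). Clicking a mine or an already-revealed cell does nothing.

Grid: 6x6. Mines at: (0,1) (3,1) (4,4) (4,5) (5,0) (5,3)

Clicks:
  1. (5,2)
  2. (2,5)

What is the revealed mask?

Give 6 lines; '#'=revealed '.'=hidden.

Click 1 (5,2) count=1: revealed 1 new [(5,2)] -> total=1
Click 2 (2,5) count=0: revealed 16 new [(0,2) (0,3) (0,4) (0,5) (1,2) (1,3) (1,4) (1,5) (2,2) (2,3) (2,4) (2,5) (3,2) (3,3) (3,4) (3,5)] -> total=17

Answer: ..####
..####
..####
..####
......
..#...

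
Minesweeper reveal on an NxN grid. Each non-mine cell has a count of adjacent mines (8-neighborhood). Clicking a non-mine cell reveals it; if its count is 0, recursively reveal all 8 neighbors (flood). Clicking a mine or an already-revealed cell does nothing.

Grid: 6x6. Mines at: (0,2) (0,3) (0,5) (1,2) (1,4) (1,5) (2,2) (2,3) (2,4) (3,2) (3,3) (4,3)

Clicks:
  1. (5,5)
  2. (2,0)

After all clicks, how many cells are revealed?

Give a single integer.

Answer: 20

Derivation:
Click 1 (5,5) count=0: revealed 6 new [(3,4) (3,5) (4,4) (4,5) (5,4) (5,5)] -> total=6
Click 2 (2,0) count=0: revealed 14 new [(0,0) (0,1) (1,0) (1,1) (2,0) (2,1) (3,0) (3,1) (4,0) (4,1) (4,2) (5,0) (5,1) (5,2)] -> total=20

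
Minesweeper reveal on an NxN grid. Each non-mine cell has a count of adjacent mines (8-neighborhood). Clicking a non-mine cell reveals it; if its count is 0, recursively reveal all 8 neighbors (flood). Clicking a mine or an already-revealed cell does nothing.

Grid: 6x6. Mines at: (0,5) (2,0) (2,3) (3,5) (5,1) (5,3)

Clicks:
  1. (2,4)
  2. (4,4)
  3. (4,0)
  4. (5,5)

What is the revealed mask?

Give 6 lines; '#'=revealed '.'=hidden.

Click 1 (2,4) count=2: revealed 1 new [(2,4)] -> total=1
Click 2 (4,4) count=2: revealed 1 new [(4,4)] -> total=2
Click 3 (4,0) count=1: revealed 1 new [(4,0)] -> total=3
Click 4 (5,5) count=0: revealed 3 new [(4,5) (5,4) (5,5)] -> total=6

Answer: ......
......
....#.
......
#...##
....##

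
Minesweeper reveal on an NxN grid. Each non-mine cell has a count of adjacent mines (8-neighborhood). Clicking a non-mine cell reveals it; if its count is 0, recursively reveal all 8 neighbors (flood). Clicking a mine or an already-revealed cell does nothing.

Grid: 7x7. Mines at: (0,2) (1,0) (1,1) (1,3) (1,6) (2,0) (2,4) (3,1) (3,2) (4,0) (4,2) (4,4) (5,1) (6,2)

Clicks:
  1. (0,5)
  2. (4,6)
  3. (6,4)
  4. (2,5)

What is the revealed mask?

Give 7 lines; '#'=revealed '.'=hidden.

Answer: .....#.
.......
.....##
.....##
.....##
...####
...####

Derivation:
Click 1 (0,5) count=1: revealed 1 new [(0,5)] -> total=1
Click 2 (4,6) count=0: revealed 14 new [(2,5) (2,6) (3,5) (3,6) (4,5) (4,6) (5,3) (5,4) (5,5) (5,6) (6,3) (6,4) (6,5) (6,6)] -> total=15
Click 3 (6,4) count=0: revealed 0 new [(none)] -> total=15
Click 4 (2,5) count=2: revealed 0 new [(none)] -> total=15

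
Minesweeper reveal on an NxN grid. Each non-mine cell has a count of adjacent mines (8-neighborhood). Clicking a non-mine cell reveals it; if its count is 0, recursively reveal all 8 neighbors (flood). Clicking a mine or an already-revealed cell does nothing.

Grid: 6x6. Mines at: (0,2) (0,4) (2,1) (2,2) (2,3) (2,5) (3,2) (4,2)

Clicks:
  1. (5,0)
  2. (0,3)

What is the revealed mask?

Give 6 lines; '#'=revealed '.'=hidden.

Click 1 (5,0) count=0: revealed 6 new [(3,0) (3,1) (4,0) (4,1) (5,0) (5,1)] -> total=6
Click 2 (0,3) count=2: revealed 1 new [(0,3)] -> total=7

Answer: ...#..
......
......
##....
##....
##....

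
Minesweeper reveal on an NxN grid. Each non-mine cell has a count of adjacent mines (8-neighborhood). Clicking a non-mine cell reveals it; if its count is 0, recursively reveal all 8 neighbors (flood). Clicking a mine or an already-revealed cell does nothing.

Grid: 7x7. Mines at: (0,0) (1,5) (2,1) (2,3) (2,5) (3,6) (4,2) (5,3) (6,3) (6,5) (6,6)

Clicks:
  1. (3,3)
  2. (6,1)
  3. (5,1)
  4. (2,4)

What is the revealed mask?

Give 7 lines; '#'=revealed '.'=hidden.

Answer: .......
.......
....#..
##.#...
##.....
###....
###....

Derivation:
Click 1 (3,3) count=2: revealed 1 new [(3,3)] -> total=1
Click 2 (6,1) count=0: revealed 10 new [(3,0) (3,1) (4,0) (4,1) (5,0) (5,1) (5,2) (6,0) (6,1) (6,2)] -> total=11
Click 3 (5,1) count=1: revealed 0 new [(none)] -> total=11
Click 4 (2,4) count=3: revealed 1 new [(2,4)] -> total=12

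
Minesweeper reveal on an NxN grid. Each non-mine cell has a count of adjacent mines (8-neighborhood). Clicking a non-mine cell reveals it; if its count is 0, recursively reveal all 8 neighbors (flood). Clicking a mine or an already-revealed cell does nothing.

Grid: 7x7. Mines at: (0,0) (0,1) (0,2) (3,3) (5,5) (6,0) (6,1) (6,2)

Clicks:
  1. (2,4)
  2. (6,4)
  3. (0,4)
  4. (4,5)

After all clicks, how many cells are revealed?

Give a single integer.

Click 1 (2,4) count=1: revealed 1 new [(2,4)] -> total=1
Click 2 (6,4) count=1: revealed 1 new [(6,4)] -> total=2
Click 3 (0,4) count=0: revealed 17 new [(0,3) (0,4) (0,5) (0,6) (1,3) (1,4) (1,5) (1,6) (2,3) (2,5) (2,6) (3,4) (3,5) (3,6) (4,4) (4,5) (4,6)] -> total=19
Click 4 (4,5) count=1: revealed 0 new [(none)] -> total=19

Answer: 19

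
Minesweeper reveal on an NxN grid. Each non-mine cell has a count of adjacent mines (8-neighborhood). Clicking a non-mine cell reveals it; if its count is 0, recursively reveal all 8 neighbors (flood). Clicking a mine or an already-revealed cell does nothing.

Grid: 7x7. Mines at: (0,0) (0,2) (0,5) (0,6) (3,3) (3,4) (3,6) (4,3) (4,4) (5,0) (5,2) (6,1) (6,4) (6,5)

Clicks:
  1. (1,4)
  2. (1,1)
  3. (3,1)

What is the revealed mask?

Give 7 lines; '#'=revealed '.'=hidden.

Answer: .......
###.#..
###....
###....
###....
.......
.......

Derivation:
Click 1 (1,4) count=1: revealed 1 new [(1,4)] -> total=1
Click 2 (1,1) count=2: revealed 1 new [(1,1)] -> total=2
Click 3 (3,1) count=0: revealed 11 new [(1,0) (1,2) (2,0) (2,1) (2,2) (3,0) (3,1) (3,2) (4,0) (4,1) (4,2)] -> total=13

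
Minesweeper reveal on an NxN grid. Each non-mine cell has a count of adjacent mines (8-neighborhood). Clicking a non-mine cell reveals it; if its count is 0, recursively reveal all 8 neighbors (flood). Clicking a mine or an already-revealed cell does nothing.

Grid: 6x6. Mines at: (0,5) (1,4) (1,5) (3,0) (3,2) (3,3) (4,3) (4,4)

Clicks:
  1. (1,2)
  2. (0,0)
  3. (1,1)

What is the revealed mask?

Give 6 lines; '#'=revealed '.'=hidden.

Click 1 (1,2) count=0: revealed 12 new [(0,0) (0,1) (0,2) (0,3) (1,0) (1,1) (1,2) (1,3) (2,0) (2,1) (2,2) (2,3)] -> total=12
Click 2 (0,0) count=0: revealed 0 new [(none)] -> total=12
Click 3 (1,1) count=0: revealed 0 new [(none)] -> total=12

Answer: ####..
####..
####..
......
......
......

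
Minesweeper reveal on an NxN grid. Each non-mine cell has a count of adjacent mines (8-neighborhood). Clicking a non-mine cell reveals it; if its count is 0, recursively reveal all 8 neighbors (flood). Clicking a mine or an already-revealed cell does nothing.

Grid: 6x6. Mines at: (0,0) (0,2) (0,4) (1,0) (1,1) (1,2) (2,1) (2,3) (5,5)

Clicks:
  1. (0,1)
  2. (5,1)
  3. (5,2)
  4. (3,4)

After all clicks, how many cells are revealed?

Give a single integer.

Answer: 16

Derivation:
Click 1 (0,1) count=5: revealed 1 new [(0,1)] -> total=1
Click 2 (5,1) count=0: revealed 15 new [(3,0) (3,1) (3,2) (3,3) (3,4) (4,0) (4,1) (4,2) (4,3) (4,4) (5,0) (5,1) (5,2) (5,3) (5,4)] -> total=16
Click 3 (5,2) count=0: revealed 0 new [(none)] -> total=16
Click 4 (3,4) count=1: revealed 0 new [(none)] -> total=16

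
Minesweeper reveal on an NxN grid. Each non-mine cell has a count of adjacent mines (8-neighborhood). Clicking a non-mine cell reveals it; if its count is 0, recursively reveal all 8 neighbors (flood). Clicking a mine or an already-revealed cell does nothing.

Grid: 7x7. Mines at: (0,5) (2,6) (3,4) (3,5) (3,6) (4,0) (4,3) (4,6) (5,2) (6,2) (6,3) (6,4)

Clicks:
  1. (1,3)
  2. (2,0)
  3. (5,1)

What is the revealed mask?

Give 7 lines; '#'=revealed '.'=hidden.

Click 1 (1,3) count=0: revealed 19 new [(0,0) (0,1) (0,2) (0,3) (0,4) (1,0) (1,1) (1,2) (1,3) (1,4) (2,0) (2,1) (2,2) (2,3) (2,4) (3,0) (3,1) (3,2) (3,3)] -> total=19
Click 2 (2,0) count=0: revealed 0 new [(none)] -> total=19
Click 3 (5,1) count=3: revealed 1 new [(5,1)] -> total=20

Answer: #####..
#####..
#####..
####...
.......
.#.....
.......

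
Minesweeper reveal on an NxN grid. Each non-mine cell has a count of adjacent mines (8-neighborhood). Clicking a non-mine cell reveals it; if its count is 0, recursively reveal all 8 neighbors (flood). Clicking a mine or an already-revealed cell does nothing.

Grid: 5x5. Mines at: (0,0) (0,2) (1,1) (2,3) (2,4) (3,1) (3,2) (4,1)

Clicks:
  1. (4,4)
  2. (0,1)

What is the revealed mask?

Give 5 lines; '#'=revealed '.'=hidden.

Answer: .#...
.....
.....
...##
...##

Derivation:
Click 1 (4,4) count=0: revealed 4 new [(3,3) (3,4) (4,3) (4,4)] -> total=4
Click 2 (0,1) count=3: revealed 1 new [(0,1)] -> total=5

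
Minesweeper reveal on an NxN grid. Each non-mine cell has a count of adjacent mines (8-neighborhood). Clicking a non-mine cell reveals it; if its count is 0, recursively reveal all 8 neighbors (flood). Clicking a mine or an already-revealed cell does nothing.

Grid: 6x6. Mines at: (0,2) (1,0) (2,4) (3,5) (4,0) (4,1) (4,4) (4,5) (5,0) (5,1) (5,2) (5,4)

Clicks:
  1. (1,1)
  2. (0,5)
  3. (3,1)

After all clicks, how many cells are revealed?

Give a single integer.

Click 1 (1,1) count=2: revealed 1 new [(1,1)] -> total=1
Click 2 (0,5) count=0: revealed 6 new [(0,3) (0,4) (0,5) (1,3) (1,4) (1,5)] -> total=7
Click 3 (3,1) count=2: revealed 1 new [(3,1)] -> total=8

Answer: 8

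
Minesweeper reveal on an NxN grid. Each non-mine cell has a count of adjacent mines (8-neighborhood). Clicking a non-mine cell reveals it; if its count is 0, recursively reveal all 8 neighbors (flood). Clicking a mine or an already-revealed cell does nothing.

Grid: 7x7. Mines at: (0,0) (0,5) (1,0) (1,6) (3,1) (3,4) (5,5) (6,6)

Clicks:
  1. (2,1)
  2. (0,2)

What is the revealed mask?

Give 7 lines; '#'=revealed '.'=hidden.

Answer: .####..
.####..
.####..
.......
.......
.......
.......

Derivation:
Click 1 (2,1) count=2: revealed 1 new [(2,1)] -> total=1
Click 2 (0,2) count=0: revealed 11 new [(0,1) (0,2) (0,3) (0,4) (1,1) (1,2) (1,3) (1,4) (2,2) (2,3) (2,4)] -> total=12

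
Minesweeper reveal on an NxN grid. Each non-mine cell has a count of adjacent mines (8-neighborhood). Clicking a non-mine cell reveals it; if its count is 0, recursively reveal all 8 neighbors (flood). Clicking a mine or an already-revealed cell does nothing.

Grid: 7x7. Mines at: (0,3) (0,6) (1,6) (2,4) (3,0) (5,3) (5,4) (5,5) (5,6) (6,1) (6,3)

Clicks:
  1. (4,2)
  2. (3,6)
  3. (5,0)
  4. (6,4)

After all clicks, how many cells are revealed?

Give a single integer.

Answer: 9

Derivation:
Click 1 (4,2) count=1: revealed 1 new [(4,2)] -> total=1
Click 2 (3,6) count=0: revealed 6 new [(2,5) (2,6) (3,5) (3,6) (4,5) (4,6)] -> total=7
Click 3 (5,0) count=1: revealed 1 new [(5,0)] -> total=8
Click 4 (6,4) count=4: revealed 1 new [(6,4)] -> total=9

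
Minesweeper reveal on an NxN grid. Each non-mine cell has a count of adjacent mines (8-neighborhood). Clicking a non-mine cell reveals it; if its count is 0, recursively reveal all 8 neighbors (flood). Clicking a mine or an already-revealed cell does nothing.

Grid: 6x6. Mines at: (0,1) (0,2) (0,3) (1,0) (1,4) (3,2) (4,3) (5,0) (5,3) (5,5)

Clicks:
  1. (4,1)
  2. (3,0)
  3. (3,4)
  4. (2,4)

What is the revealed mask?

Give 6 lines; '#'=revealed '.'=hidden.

Click 1 (4,1) count=2: revealed 1 new [(4,1)] -> total=1
Click 2 (3,0) count=0: revealed 5 new [(2,0) (2,1) (3,0) (3,1) (4,0)] -> total=6
Click 3 (3,4) count=1: revealed 1 new [(3,4)] -> total=7
Click 4 (2,4) count=1: revealed 1 new [(2,4)] -> total=8

Answer: ......
......
##..#.
##..#.
##....
......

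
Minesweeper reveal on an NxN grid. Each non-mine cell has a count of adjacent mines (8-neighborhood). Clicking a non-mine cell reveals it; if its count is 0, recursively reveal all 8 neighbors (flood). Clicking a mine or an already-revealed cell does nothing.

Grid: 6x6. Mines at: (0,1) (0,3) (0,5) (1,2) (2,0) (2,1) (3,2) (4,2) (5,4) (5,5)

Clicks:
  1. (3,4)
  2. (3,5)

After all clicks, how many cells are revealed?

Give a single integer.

Answer: 12

Derivation:
Click 1 (3,4) count=0: revealed 12 new [(1,3) (1,4) (1,5) (2,3) (2,4) (2,5) (3,3) (3,4) (3,5) (4,3) (4,4) (4,5)] -> total=12
Click 2 (3,5) count=0: revealed 0 new [(none)] -> total=12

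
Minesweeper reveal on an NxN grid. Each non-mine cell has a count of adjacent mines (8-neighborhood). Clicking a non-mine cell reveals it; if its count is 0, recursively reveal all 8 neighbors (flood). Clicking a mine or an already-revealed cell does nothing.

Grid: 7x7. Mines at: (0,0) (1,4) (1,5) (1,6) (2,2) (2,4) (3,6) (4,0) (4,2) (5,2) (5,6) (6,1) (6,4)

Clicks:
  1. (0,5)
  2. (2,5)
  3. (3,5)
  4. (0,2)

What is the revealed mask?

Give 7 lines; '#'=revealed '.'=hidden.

Click 1 (0,5) count=3: revealed 1 new [(0,5)] -> total=1
Click 2 (2,5) count=5: revealed 1 new [(2,5)] -> total=2
Click 3 (3,5) count=2: revealed 1 new [(3,5)] -> total=3
Click 4 (0,2) count=0: revealed 6 new [(0,1) (0,2) (0,3) (1,1) (1,2) (1,3)] -> total=9

Answer: .###.#.
.###...
.....#.
.....#.
.......
.......
.......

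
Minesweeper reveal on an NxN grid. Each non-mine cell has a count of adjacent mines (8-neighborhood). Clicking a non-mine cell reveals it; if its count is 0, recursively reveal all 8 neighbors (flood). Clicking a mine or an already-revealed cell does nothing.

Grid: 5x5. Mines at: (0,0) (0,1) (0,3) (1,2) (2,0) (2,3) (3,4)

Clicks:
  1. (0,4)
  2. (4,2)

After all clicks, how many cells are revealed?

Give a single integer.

Answer: 9

Derivation:
Click 1 (0,4) count=1: revealed 1 new [(0,4)] -> total=1
Click 2 (4,2) count=0: revealed 8 new [(3,0) (3,1) (3,2) (3,3) (4,0) (4,1) (4,2) (4,3)] -> total=9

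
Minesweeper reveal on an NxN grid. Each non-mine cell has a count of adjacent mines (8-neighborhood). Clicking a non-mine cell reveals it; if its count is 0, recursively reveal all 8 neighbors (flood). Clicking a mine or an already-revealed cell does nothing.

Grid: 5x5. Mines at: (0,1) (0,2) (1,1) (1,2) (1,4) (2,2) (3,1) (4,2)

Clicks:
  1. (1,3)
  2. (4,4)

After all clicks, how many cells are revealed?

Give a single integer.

Answer: 7

Derivation:
Click 1 (1,3) count=4: revealed 1 new [(1,3)] -> total=1
Click 2 (4,4) count=0: revealed 6 new [(2,3) (2,4) (3,3) (3,4) (4,3) (4,4)] -> total=7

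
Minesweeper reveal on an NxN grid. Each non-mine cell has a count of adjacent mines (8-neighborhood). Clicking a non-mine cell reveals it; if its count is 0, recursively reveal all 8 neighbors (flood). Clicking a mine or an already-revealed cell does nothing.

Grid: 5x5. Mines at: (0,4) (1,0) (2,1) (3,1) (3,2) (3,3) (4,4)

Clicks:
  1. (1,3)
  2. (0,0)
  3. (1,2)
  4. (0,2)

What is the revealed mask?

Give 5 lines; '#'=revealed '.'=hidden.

Click 1 (1,3) count=1: revealed 1 new [(1,3)] -> total=1
Click 2 (0,0) count=1: revealed 1 new [(0,0)] -> total=2
Click 3 (1,2) count=1: revealed 1 new [(1,2)] -> total=3
Click 4 (0,2) count=0: revealed 4 new [(0,1) (0,2) (0,3) (1,1)] -> total=7

Answer: ####.
.###.
.....
.....
.....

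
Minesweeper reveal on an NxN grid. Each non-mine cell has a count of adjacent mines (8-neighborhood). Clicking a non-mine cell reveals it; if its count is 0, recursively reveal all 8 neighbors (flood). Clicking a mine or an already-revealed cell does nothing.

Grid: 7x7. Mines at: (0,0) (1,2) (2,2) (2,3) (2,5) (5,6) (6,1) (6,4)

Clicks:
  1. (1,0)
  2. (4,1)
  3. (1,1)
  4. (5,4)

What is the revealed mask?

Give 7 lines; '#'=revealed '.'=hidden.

Answer: .......
##.....
##.....
######.
######.
######.
.......

Derivation:
Click 1 (1,0) count=1: revealed 1 new [(1,0)] -> total=1
Click 2 (4,1) count=0: revealed 21 new [(1,1) (2,0) (2,1) (3,0) (3,1) (3,2) (3,3) (3,4) (3,5) (4,0) (4,1) (4,2) (4,3) (4,4) (4,5) (5,0) (5,1) (5,2) (5,3) (5,4) (5,5)] -> total=22
Click 3 (1,1) count=3: revealed 0 new [(none)] -> total=22
Click 4 (5,4) count=1: revealed 0 new [(none)] -> total=22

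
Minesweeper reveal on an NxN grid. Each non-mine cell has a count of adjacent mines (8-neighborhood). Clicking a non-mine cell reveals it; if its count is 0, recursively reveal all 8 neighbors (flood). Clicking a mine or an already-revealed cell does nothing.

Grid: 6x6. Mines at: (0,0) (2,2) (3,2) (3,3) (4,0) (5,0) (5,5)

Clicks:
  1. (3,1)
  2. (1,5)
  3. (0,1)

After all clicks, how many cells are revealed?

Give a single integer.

Answer: 18

Derivation:
Click 1 (3,1) count=3: revealed 1 new [(3,1)] -> total=1
Click 2 (1,5) count=0: revealed 17 new [(0,1) (0,2) (0,3) (0,4) (0,5) (1,1) (1,2) (1,3) (1,4) (1,5) (2,3) (2,4) (2,5) (3,4) (3,5) (4,4) (4,5)] -> total=18
Click 3 (0,1) count=1: revealed 0 new [(none)] -> total=18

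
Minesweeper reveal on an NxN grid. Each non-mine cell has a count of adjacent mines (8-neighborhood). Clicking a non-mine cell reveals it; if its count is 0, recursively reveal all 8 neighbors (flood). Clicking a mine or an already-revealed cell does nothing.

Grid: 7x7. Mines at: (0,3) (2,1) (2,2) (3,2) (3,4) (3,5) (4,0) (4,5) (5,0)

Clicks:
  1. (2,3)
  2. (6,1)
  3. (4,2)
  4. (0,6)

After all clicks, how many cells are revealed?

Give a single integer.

Answer: 12

Derivation:
Click 1 (2,3) count=3: revealed 1 new [(2,3)] -> total=1
Click 2 (6,1) count=1: revealed 1 new [(6,1)] -> total=2
Click 3 (4,2) count=1: revealed 1 new [(4,2)] -> total=3
Click 4 (0,6) count=0: revealed 9 new [(0,4) (0,5) (0,6) (1,4) (1,5) (1,6) (2,4) (2,5) (2,6)] -> total=12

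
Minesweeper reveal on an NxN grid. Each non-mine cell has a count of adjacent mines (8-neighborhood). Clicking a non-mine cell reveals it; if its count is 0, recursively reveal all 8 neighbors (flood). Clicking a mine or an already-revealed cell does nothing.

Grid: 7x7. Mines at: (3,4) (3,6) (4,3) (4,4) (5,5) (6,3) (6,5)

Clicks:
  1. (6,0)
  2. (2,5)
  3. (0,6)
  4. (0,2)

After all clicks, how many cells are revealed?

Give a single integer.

Click 1 (6,0) count=0: revealed 34 new [(0,0) (0,1) (0,2) (0,3) (0,4) (0,5) (0,6) (1,0) (1,1) (1,2) (1,3) (1,4) (1,5) (1,6) (2,0) (2,1) (2,2) (2,3) (2,4) (2,5) (2,6) (3,0) (3,1) (3,2) (3,3) (4,0) (4,1) (4,2) (5,0) (5,1) (5,2) (6,0) (6,1) (6,2)] -> total=34
Click 2 (2,5) count=2: revealed 0 new [(none)] -> total=34
Click 3 (0,6) count=0: revealed 0 new [(none)] -> total=34
Click 4 (0,2) count=0: revealed 0 new [(none)] -> total=34

Answer: 34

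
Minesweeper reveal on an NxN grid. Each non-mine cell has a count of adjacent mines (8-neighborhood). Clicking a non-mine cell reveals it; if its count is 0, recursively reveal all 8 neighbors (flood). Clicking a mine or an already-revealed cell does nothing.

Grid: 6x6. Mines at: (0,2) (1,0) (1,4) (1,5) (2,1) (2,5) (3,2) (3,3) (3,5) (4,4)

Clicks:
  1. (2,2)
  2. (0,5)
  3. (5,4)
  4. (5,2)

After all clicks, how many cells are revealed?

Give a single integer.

Click 1 (2,2) count=3: revealed 1 new [(2,2)] -> total=1
Click 2 (0,5) count=2: revealed 1 new [(0,5)] -> total=2
Click 3 (5,4) count=1: revealed 1 new [(5,4)] -> total=3
Click 4 (5,2) count=0: revealed 10 new [(3,0) (3,1) (4,0) (4,1) (4,2) (4,3) (5,0) (5,1) (5,2) (5,3)] -> total=13

Answer: 13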